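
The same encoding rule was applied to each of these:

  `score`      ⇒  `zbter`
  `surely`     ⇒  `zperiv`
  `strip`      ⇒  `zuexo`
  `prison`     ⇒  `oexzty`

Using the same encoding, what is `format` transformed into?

mtedlu

s(18)→z(25) and c(2)→b(1) fit y≡21x+11 (mod 26); the inverse of 21 mod 26 is 5. Each letter's alphabet position (a=0..z=25) is mapped through 21·x+11 mod 26 — an affine cipher.
For format: f(5)→21·5+11≡12=m; o(14)→21·14+11≡19=t; r(17)→21·17+11≡4=e; m(12)→21·12+11≡3=d; a(0)→21·0+11≡11=l; t(19)→21·19+11≡20=u (all mod 26).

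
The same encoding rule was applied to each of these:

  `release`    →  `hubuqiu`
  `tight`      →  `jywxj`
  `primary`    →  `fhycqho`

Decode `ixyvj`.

shift

Compare letters: r→h is +16, e→u is +16, l→b is +16 — a constant shift. It's a constant shift of +16 (ROT16).
Decoding ixyvj: i−16=s, x−16=h, y−16=i, v−16=f, j−16=t.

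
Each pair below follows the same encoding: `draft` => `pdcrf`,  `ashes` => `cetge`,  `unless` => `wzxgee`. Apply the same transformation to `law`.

Vowels shift forward by 2 and consonants shift forward by 12.
On law: l(cons)+12=x, a(vowel)+2=c, w(cons)+12=i.

xci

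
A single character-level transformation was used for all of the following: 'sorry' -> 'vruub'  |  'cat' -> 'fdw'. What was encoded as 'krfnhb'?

hockey

Compare letters: s→v is +3, o→r is +3, r→u is +3 — a constant shift. It's a constant shift of +3 (ROT3).
Decoding krfnhb: k−3=h, r−3=o, f−3=c, n−3=k, h−3=e, b−3=y.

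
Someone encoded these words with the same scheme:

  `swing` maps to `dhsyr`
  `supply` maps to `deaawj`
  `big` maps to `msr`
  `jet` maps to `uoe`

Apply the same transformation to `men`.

The shift depends on letter class: consonant s→d is +11, but vowel i→s is +10. Two shifts are in play — +10 for a/e/i/o/u, +11 for every other letter.
For men: m(cons)+11=x, e(vowel)+10=o, n(cons)+11=y.

xoy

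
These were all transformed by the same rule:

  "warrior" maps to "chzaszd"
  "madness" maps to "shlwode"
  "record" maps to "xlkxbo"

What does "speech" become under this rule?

ywmnms

Each letter shifts forward by (position + 6), i.e. 6, 7, 8, … — the shift grows by one for each successive letter.
Applying it to speech: s+6=y, p+7=w, e+8=m, e+9=n, c+10=m, h+11=s.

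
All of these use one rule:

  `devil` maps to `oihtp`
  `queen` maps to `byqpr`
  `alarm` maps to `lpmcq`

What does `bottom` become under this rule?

Shifts by position in devil: pos 0: d→o (+11), pos 1: e→i (+4), pos 2: v→h (+12), pos 3: i→t (+11), pos 4: l→p (+4) — repeating every 3. A repeating key of period 3 is used — shifts +11, +4, +12 over and over.
Applying it to bottom: b+11=m, o+4=s, t+12=f, t+11=e, o+4=s, m+12=y.

msfesy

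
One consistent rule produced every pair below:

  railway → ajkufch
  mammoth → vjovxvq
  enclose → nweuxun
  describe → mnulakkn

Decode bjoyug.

sample

Shifts by position in railway: pos 0: r→a (+9), pos 1: a→j (+9), pos 2: i→k (+2), pos 3: l→u (+9), pos 4: w→f (+9), pos 5: a→c (+2) — repeating every 3. It's a Vigenère-style cipher with numeric key [9,9,2]: position i shifts by key[i mod 3].
Reversing it on bjoyug: b−9=s, j−9=a, o−2=m, y−9=p, u−9=l, g−2=e.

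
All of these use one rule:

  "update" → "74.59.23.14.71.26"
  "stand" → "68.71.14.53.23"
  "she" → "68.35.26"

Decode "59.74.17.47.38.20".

With a=1..z=26, the number is 3·pos + 11.
Undoing it on 59.74.17.47.38.20: 59→(59−11)÷3=16=p, 74→(74−11)÷3=21=u, 17→(17−11)÷3=2=b, 47→(47−11)÷3=12=l, 38→(38−11)÷3=9=i, 20→(20−11)÷3=3=c.

public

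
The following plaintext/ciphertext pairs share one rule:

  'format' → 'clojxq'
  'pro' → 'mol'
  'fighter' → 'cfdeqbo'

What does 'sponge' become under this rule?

pmlkdb

Compare letters: f→c is +23, o→l is +23, r→o is +23 — a constant shift. Each letter is shifted forward by 23 in the alphabet (a Caesar shift of +23).
On sponge: s+23=p, p+23=m, o+23=l, n+23=k, g+23=d, e+23=b.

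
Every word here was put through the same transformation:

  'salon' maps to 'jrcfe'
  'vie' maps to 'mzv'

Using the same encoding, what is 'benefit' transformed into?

svevwzk

It's a constant shift of +17 (ROT17).
Applying it to benefit: b+17=s, e+17=v, n+17=e, e+17=v, f+17=w, i+17=z, t+17=k.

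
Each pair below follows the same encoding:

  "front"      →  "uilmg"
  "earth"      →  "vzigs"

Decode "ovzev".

leave

Letters are reflected about the middle of the alphabet (position → 25−position): Atbash.
Reversing it on ovzev: o↔l, v↔e, z↔a, e↔v, v↔e.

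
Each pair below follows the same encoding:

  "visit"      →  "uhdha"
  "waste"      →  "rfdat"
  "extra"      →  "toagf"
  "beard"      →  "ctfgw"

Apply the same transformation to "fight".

v(21)→u(20) and i(8)→h(7) fit y≡23x+5 (mod 26); the inverse of 23 mod 26 is 17. This is an affine cipher: with a=0,…,z=25, each position x becomes (23x+5) mod 26.
For fight: f(5)→23·5+5≡16=q; i(8)→23·8+5≡7=h; g(6)→23·6+5≡13=n; h(7)→23·7+5≡10=k; t(19)→23·19+5≡0=a (all mod 26).

qhnka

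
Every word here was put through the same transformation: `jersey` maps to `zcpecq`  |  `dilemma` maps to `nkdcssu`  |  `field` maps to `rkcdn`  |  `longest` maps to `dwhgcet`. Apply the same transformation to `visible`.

xkekjdc

j(9)→z(25) and e(4)→c(2) fit y≡15x+20 (mod 26); the inverse of 15 mod 26 is 7. This is an affine cipher: with a=0,…,z=25, each position x becomes (15x+20) mod 26.
On visible: v(21)→15·21+20≡23=x; i(8)→15·8+20≡10=k; s(18)→15·18+20≡4=e; i(8)→15·8+20≡10=k; b(1)→15·1+20≡9=j; l(11)→15·11+20≡3=d; e(4)→15·4+20≡2=c (all mod 26).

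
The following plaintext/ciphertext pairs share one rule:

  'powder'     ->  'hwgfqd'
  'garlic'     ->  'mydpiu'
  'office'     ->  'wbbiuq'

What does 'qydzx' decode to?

p(15)→h(7) and o(14)→w(22) fit y≡11x+24 (mod 26); the inverse of 11 mod 26 is 19. This is an affine cipher: with a=0,…,z=25, each position x becomes (11x+24) mod 26.
Undoing it on qydzx: q(16)→19·(16−24)≡4=e; y(24)→19·(24−24)≡0=a; d(3)→19·(3−24)≡17=r; z(25)→19·(25−24)≡19=t; x(23)→19·(23−24)≡7=h (all mod 26).

earth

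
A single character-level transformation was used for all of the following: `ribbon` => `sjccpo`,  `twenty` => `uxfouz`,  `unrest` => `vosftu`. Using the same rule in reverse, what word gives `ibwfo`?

haven

Compare letters: r→s is +1, i→j is +1, b→c is +1 — a constant shift. Each letter is shifted forward by 1 in the alphabet (a Caesar shift of +1).
Reversing it on ibwfo: i−1=h, b−1=a, w−1=v, f−1=e, o−1=n.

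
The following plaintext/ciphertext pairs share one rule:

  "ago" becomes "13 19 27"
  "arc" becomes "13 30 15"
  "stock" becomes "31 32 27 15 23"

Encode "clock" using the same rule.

a is letter #1 and maps to 13: an offset of 12. Letters become their 1-based position plus 12 (so a→13, b→14, …).
Applying it to clock: c=3→15, l=12→24, o=15→27, c=3→15, k=11→23.

15 24 27 15 23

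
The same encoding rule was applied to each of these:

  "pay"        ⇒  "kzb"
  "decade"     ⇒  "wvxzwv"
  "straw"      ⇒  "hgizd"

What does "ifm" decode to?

run

Each pair mirrors across the alphabet (p↔k, a↔z, y↔b): positions sum to 25. This is the alphabet-reversal cipher (Atbash): a becomes z, b becomes y, etc.
Undoing it on ifm: i↔r, f↔u, m↔n.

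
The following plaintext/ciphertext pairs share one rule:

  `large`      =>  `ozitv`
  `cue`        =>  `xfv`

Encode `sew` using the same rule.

Each pair mirrors across the alphabet (l↔o, a↔z, r↔i): positions sum to 25. Letters are reflected about the middle of the alphabet (position → 25−position): Atbash.
Applying it to sew: s↔h, e↔v, w↔d.

hvd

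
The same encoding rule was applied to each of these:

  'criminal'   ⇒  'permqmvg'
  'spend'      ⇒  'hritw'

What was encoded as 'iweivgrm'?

The output letters match the input read backwards, each shifted +4: criminal reversed is lanimirc. Two steps: reverse the string, then apply a Caesar shift of +4.
Decoding iweivgrm: shift back: i−4=e, w−4=s, e−4=a, i−4=e, v−4=r, g−4=c, r−4=n, m−4=i → esaercni; then reverse → increase.

increase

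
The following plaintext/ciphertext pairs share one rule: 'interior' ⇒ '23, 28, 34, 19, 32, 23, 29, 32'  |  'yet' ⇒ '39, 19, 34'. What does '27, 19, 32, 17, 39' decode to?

i is letter #9 and maps to 23: an offset of 14. The number is (letter's place in the alphabet, a=1) + 14.
Undoing it on 27, 19, 32, 17, 39: 27→(27−14)÷1=13=m, 19→(19−14)÷1=5=e, 32→(32−14)÷1=18=r, 17→(17−14)÷1=3=c, 39→(39−14)÷1=25=y.

mercy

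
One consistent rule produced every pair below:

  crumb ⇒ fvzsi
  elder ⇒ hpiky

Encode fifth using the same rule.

The shift increases by 1 at each position, starting from +3: 3, 4, 5, ….
Applying it to fifth: f+3=i, i+4=m, f+5=k, t+6=z, h+7=o.

imkzo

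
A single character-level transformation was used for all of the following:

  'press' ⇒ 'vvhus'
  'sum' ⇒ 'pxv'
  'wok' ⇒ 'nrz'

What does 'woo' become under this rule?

The output letters match the input read backwards, each shifted +3: press reversed is sserp. Read the word backwards and shift each letter +3.
For woo: reverse → oow; then shift: o+3=r, o+3=r, w+3=z.

rrz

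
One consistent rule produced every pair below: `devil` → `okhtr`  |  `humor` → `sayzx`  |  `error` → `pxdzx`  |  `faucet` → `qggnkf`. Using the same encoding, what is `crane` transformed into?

nxmyk

The shifts repeat in a cycle of length 3: positions 0,1,… shift by +11, +6, +12, then the pattern repeats.
On crane: c+11=n, r+6=x, a+12=m, n+11=y, e+6=k.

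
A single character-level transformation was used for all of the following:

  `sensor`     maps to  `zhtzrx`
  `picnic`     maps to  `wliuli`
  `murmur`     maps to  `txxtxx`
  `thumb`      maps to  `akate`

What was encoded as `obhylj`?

It's a Vigenère-style cipher with numeric key [7,3,6]: position i shifts by key[i mod 3].
Reversing it on obhylj: o−7=h, b−3=y, h−6=b, y−7=r, l−3=i, j−6=d.

hybrid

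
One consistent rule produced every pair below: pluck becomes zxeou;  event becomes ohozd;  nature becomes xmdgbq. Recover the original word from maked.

coast

A repeating key of period 2 is used — shifts +10, +12 over and over.
Undoing it on maked: m−10=c, a−12=o, k−10=a, e−12=s, d−10=t.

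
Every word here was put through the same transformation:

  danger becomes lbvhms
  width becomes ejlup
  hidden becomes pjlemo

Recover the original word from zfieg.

The shifts repeat in a cycle of length 2: positions 0,1,… shift by +8, +1, then the pattern repeats.
Decoding zfieg: z−8=r, f−1=e, i−8=a, e−1=d, g−8=y.

ready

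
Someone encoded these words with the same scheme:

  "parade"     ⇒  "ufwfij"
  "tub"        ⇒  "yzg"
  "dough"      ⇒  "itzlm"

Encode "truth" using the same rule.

ywzym

Compare letters: p→u is +5, a→f is +5, r→w is +5 — a constant shift. It's a constant shift of +5 (ROT5).
Applying it to truth: t+5=y, r+5=w, u+5=z, t+5=y, h+5=m.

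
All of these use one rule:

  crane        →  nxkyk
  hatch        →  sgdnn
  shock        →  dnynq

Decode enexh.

Shifts by position in crane: pos 0: c→n (+11), pos 1: r→x (+6), pos 2: a→k (+10), pos 3: n→y (+11), pos 4: e→k (+6) — repeating every 3. The shifts repeat in a cycle of length 3: positions 0,1,… shift by +11, +6, +10, then the pattern repeats.
Undoing it on enexh: e−11=t, n−6=h, e−10=u, x−11=m, h−6=b.

thumb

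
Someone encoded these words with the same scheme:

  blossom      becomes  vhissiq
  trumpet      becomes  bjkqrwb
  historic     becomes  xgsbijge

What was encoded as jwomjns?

Each letter's alphabet position (a=0..z=25) is mapped through 9·x+12 mod 26 — an affine cipher.
Decoding jwomjns: j(9)→3·(9−12)≡17=r; w(22)→3·(22−12)≡4=e; o(14)→3·(14−12)≡6=g; m(12)→3·(12−12)≡0=a; j(9)→3·(9−12)≡17=r; n(13)→3·(13−12)≡3=d; s(18)→3·(18−12)≡18=s (all mod 26).

regards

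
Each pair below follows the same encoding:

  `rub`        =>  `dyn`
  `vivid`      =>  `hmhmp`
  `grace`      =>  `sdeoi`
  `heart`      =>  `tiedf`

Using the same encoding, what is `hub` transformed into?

tyn

The shift depends on letter class: consonant r→d is +12, but vowel u→y is +4. Vowels shift forward by 4 and consonants shift forward by 12.
On hub: h(cons)+12=t, u(vowel)+4=y, b(cons)+12=n.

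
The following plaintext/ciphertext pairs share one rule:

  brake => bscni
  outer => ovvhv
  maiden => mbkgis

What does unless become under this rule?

uonhwx

Each letter shifts forward by its position index (0, 1, 2, …) — the shift grows by one for each successive letter.
On unless: u+0=u, n+1=o, l+2=n, e+3=h, s+4=w, s+5=x.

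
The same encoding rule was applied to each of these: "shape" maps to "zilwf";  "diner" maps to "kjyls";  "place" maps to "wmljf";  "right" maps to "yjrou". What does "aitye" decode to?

A repeating key of period 3 is used — shifts +7, +1, +11 over and over.
Decoding aitye: a−7=t, i−1=h, t−11=i, y−7=r, e−1=d.

third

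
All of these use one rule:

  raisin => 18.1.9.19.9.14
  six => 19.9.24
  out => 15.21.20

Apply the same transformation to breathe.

2.18.5.1.20.8.5

r is letter #18 and maps to 18: an offset of 0. Letters become their 1-indexed alphabet positions: a=1 … z=26.
Applying it to breathe: b=2→2, r=18→18, e=5→5, a=1→1, t=20→20, h=8→8, e=5→5.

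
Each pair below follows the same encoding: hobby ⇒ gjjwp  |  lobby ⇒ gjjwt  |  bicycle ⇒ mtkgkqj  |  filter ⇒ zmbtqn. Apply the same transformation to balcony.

The output letters match the input read backwards, each shifted +8: hobby reversed is ybboh. Two steps: reverse the string, then apply a Caesar shift of +8.
Applying it to balcony: reverse → ynoclab; then shift: y+8=g, n+8=v, o+8=w, c+8=k, l+8=t, a+8=i, b+8=j.

gvwktij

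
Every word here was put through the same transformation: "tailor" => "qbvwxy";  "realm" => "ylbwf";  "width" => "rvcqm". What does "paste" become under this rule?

gbhql

t(19)→q(16) and a(0)→b(1) fit y≡9x+1 (mod 26); the inverse of 9 mod 26 is 3. Treating letters as 0–25, the rule is x ↦ 9x + 1 (mod 26).
For paste: p(15)→9·15+1≡6=g; a(0)→9·0+1≡1=b; s(18)→9·18+1≡7=h; t(19)→9·19+1≡16=q; e(4)→9·4+1≡11=l (all mod 26).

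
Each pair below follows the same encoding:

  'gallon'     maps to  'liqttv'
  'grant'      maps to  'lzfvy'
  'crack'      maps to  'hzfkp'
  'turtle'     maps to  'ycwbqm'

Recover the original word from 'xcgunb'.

The shifts repeat in a cycle of length 2: positions 0,1,… shift by +5, +8, then the pattern repeats.
Decoding xcgunb: x−5=s, c−8=u, g−5=b, u−8=m, n−5=i, b−8=t.

submit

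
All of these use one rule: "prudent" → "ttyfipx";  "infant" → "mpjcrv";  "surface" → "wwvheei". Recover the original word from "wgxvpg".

settle

Shifts by position in prudent: pos 0: p→t (+4), pos 1: r→t (+2), pos 2: u→y (+4), pos 3: d→f (+2) — repeating every 2. It's a Vigenère-style cipher with numeric key [4,2]: position i shifts by key[i mod 2].
Undoing it on wgxvpg: w−4=s, g−2=e, x−4=t, v−2=t, p−4=l, g−2=e.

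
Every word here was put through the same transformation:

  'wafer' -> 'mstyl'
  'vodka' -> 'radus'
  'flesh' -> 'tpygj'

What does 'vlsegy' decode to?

praise

w(22)→m(12) and a(0)→s(18) fit y≡21x+18 (mod 26); the inverse of 21 mod 26 is 5. Treating letters as 0–25, the rule is x ↦ 21x + 18 (mod 26).
Decoding vlsegy: v(21)→5·(21−18)≡15=p; l(11)→5·(11−18)≡17=r; s(18)→5·(18−18)≡0=a; e(4)→5·(4−18)≡8=i; g(6)→5·(6−18)≡18=s; y(24)→5·(24−18)≡4=e (all mod 26).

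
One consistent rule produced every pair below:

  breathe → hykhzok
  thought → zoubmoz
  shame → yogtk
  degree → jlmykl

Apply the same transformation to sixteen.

ypdaklt

Shifts by position in breathe: pos 0: b→h (+6), pos 1: r→y (+7), pos 2: e→k (+6), pos 3: a→h (+7) — repeating every 2. The shifts repeat in a cycle of length 2: positions 0,1,… shift by +6, +7, then the pattern repeats.
For sixteen: s+6=y, i+7=p, x+6=d, t+7=a, e+6=k, e+7=l, n+6=t.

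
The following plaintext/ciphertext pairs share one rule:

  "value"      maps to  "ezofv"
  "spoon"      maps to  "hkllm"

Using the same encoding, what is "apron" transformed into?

zkilm

Each letter is replaced by its mirror in the alphabet: a↔z, b↔y, c↔x, and so on (the Atbash cipher).
Applying it to apron: a↔z, p↔k, r↔i, o↔l, n↔m.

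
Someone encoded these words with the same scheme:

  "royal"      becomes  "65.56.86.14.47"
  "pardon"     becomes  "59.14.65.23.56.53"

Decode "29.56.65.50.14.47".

With a=1..z=26, the number is 3·pos + 11.
Reversing it on 29.56.65.50.14.47: 29→(29−11)÷3=6=f, 56→(56−11)÷3=15=o, 65→(65−11)÷3=18=r, 50→(50−11)÷3=13=m, 14→(14−11)÷3=1=a, 47→(47−11)÷3=12=l.

formal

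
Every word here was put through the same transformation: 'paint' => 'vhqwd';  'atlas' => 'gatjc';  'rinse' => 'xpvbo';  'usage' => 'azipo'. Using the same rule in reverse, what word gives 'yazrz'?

strip

In paint: p→v is +6, a→h is +7, i→q is +8, n→w is +9 — the shift increases by 1 each position. The shift increases by 1 at each position, starting from +6: 6, 7, 8, ….
Decoding yazrz: y−6=s, a−7=t, z−8=r, r−9=i, z−10=p.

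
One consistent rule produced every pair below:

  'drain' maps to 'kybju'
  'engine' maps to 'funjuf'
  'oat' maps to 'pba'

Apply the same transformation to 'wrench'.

The shift depends on letter class: consonant d→k is +7, but vowel a→b is +1. Vowels shift forward by 1 and consonants shift forward by 7.
On wrench: w(cons)+7=d, r(cons)+7=y, e(vowel)+1=f, n(cons)+7=u, c(cons)+7=j, h(cons)+7=o.

dyfujo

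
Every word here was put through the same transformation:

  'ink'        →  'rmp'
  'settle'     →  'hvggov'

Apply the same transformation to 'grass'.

This is the alphabet-reversal cipher (Atbash): a becomes z, b becomes y, etc.
On grass: g↔t, r↔i, a↔z, s↔h, s↔h.

tizhh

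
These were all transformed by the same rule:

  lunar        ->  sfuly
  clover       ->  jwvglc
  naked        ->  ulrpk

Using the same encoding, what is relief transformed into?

ypstlq

The shifts repeat in a cycle of length 2: positions 0,1,… shift by +7, +11, then the pattern repeats.
Applying it to relief: r+7=y, e+11=p, l+7=s, i+11=t, e+7=l, f+11=q.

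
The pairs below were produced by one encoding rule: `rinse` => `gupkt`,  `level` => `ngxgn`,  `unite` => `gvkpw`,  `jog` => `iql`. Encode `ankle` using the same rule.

The output letters match the input read backwards, each shifted +2: rinse reversed is esnir. The word is reversed, then every letter is shifted forward by 2.
Applying it to ankle: reverse → elkna; then shift: e+2=g, l+2=n, k+2=m, n+2=p, a+2=c.

gnmpc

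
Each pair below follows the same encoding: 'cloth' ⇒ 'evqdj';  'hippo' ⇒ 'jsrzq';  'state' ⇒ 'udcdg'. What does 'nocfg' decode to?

Shifts by position in cloth: pos 0: c→e (+2), pos 1: l→v (+10), pos 2: o→q (+2), pos 3: t→d (+10) — repeating every 2. A repeating key of period 2 is used — shifts +2, +10 over and over.
Undoing it on nocfg: n−2=l, o−10=e, c−2=a, f−10=v, g−2=e.

leave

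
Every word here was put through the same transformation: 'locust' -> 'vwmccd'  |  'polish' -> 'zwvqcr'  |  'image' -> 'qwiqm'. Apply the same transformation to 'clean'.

mvmix

The shift depends on letter class: consonant l→v is +10, but vowel o→w is +8. Two shifts are in play — +8 for a/e/i/o/u, +10 for every other letter.
For clean: c(cons)+10=m, l(cons)+10=v, e(vowel)+8=m, a(vowel)+8=i, n(cons)+10=x.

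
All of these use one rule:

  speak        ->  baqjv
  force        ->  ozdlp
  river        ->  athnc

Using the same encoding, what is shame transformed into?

bsmvp

Shifts by position in speak: pos 0: s→b (+9), pos 1: p→a (+11), pos 2: e→q (+12), pos 3: a→j (+9), pos 4: k→v (+11) — repeating every 3. It's a Vigenère-style cipher with numeric key [9,11,12]: position i shifts by key[i mod 3].
On shame: s+9=b, h+11=s, a+12=m, m+9=v, e+11=p.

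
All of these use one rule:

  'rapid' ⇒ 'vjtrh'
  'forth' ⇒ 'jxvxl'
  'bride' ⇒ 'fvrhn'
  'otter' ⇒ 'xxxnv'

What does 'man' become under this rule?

qjr

The shift depends on letter class: consonant r→v is +4, but vowel a→j is +9. The rule splits by letter class: vowels +9, consonants +4.
For man: m(cons)+4=q, a(vowel)+9=j, n(cons)+4=r.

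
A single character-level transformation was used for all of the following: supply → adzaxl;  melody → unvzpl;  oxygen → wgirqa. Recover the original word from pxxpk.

In supply: s→a is +8, u→d is +9, p→z is +10, p→a is +11 — the shift increases by 1 each position. The shift increases by 1 at each position, starting from +8: 8, 9, 10, ….
Undoing it on pxxpk: p−8=h, x−9=o, x−10=n, p−11=e, k−12=y.

honey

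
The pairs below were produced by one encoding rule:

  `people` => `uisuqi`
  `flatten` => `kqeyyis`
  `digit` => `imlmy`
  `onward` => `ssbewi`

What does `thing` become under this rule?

The shift depends on letter class: consonant p→u is +5, but vowel e→i is +4. The rule splits by letter class: vowels +4, consonants +5.
On thing: t(cons)+5=y, h(cons)+5=m, i(vowel)+4=m, n(cons)+5=s, g(cons)+5=l.

ymmsl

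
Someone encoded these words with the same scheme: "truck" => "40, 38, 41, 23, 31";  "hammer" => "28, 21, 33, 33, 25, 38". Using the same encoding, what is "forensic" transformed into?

26, 35, 38, 25, 34, 39, 29, 23

t is letter #20 and maps to 40: an offset of 20. The number is (letter's place in the alphabet, a=1) + 20.
Applying it to forensic: f=6→26, o=15→35, r=18→38, e=5→25, n=14→34, s=19→39, i=9→29, c=3→23.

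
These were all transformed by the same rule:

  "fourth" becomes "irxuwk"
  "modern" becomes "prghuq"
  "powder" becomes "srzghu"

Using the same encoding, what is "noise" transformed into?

qrlvh

Every letter moves 3 places later in the alphabet, wrapping around z→a.
Applying it to noise: n+3=q, o+3=r, i+3=l, s+3=v, e+3=h.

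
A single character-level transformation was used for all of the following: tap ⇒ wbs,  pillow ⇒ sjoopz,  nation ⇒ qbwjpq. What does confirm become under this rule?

fpqijup

The shift depends on letter class: consonant t→w is +3, but vowel a→b is +1. Vowels shift forward by 1 and consonants shift forward by 3.
Applying it to confirm: c(cons)+3=f, o(vowel)+1=p, n(cons)+3=q, f(cons)+3=i, i(vowel)+1=j, r(cons)+3=u, m(cons)+3=p.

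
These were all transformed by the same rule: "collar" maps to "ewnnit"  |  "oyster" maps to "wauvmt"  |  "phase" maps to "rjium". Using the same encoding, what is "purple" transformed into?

The rule splits by letter class: vowels +8, consonants +2.
For purple: p(cons)+2=r, u(vowel)+8=c, r(cons)+2=t, p(cons)+2=r, l(cons)+2=n, e(vowel)+8=m.

rctrnm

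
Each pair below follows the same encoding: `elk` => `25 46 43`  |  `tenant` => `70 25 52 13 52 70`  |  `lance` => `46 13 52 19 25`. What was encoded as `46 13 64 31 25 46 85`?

largely

e(#5)→25 and l(#12)→46: differences scale by 3, so n = 3·pos + 10. Each letter becomes 3×(its alphabet position, a=1..z=26) + 10.
Reversing it on 46 13 64 31 25 46 85: 46→(46−10)÷3=12=l, 13→(13−10)÷3=1=a, 64→(64−10)÷3=18=r, 31→(31−10)÷3=7=g, 25→(25−10)÷3=5=e, 46→(46−10)÷3=12=l, 85→(85−10)÷3=25=y.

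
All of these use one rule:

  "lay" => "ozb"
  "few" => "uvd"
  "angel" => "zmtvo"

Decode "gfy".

Each pair mirrors across the alphabet (l↔o, a↔z, y↔b): positions sum to 25. This is the alphabet-reversal cipher (Atbash): a becomes z, b becomes y, etc.
Undoing it on gfy: g↔t, f↔u, y↔b.

tub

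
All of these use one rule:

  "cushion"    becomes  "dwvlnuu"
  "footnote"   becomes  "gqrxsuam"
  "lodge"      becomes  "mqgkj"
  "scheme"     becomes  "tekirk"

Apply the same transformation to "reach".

In cushion: c→d is +1, u→w is +2, s→v is +3, h→l is +4 — the shift increases by 1 each position. Letter i (0-indexed) is shifted by i+1, so successive shifts are 1, 2, 3, ….
For reach: r+1=s, e+2=g, a+3=d, c+4=g, h+5=m.

sgdgm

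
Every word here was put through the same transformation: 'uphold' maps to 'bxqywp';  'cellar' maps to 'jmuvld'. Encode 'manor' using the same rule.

Letter i (0-indexed) is shifted by i+7, so successive shifts are 7, 8, 9, ….
On manor: m+7=t, a+8=i, n+9=w, o+10=y, r+11=c.

tiwyc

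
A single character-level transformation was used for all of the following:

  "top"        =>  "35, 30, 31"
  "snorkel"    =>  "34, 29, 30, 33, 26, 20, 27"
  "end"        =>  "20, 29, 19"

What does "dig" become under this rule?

t is letter #20 and maps to 35: an offset of 15. Letters become their 1-based position plus 15 (so a→16, b→17, …).
For dig: d=4→19, i=9→24, g=7→22.

19, 24, 22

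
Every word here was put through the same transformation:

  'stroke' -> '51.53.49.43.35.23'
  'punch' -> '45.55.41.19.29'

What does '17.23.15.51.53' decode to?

beast

With a=1..z=26, the number is 2·pos + 13.
Undoing it on 17.23.15.51.53: 17→(17−13)÷2=2=b, 23→(23−13)÷2=5=e, 15→(15−13)÷2=1=a, 51→(51−13)÷2=19=s, 53→(53−13)÷2=20=t.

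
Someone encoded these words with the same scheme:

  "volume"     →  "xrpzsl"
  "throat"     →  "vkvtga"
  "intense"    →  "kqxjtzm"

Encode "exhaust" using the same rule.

galfazb

In volume: v→x is +2, o→r is +3, l→p is +4, u→z is +5 — the shift increases by 1 each position. The shift increases by 1 at each position, starting from +2: 2, 3, 4, ….
Applying it to exhaust: e+2=g, x+3=a, h+4=l, a+5=f, u+6=a, s+7=z, t+8=b.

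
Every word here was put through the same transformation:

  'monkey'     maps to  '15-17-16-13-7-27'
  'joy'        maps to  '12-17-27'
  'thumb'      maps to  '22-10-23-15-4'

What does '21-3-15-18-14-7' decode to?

m is letter #13 and maps to 15: an offset of 2. The number is (letter's place in the alphabet, a=1) + 2.
Reversing it on 21-3-15-18-14-7: 21→(21−2)÷1=19=s, 3→(3−2)÷1=1=a, 15→(15−2)÷1=13=m, 18→(18−2)÷1=16=p, 14→(14−2)÷1=12=l, 7→(7−2)÷1=5=e.

sample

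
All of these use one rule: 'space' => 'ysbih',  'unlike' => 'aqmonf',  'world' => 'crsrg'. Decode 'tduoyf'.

native

A repeating key of period 3 is used — shifts +6, +3, +1 over and over.
Reversing it on tduoyf: t−6=n, d−3=a, u−1=t, o−6=i, y−3=v, f−1=e.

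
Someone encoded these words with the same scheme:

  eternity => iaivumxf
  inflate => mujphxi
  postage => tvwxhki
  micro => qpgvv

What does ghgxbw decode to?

Shifts by position in eternity: pos 0: e→i (+4), pos 1: t→a (+7), pos 2: e→i (+4), pos 3: r→v (+4), pos 4: n→u (+7), pos 5: i→m (+4) — repeating every 3. It's a Vigenère-style cipher with numeric key [4,7,4]: position i shifts by key[i mod 3].
Reversing it on ghgxbw: g−4=c, h−7=a, g−4=c, x−4=t, b−7=u, w−4=s.

cactus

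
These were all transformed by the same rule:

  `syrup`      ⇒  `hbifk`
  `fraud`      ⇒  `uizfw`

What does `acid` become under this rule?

Each pair mirrors across the alphabet (s↔h, y↔b, r↔i): positions sum to 25. This is the alphabet-reversal cipher (Atbash): a becomes z, b becomes y, etc.
For acid: a↔z, c↔x, i↔r, d↔w.

zxrw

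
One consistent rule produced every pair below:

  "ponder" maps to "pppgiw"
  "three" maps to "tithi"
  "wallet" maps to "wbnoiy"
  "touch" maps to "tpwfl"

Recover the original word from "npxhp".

In ponder: p→p is +0, o→p is +1, n→p is +2, d→g is +3 — the shift increases by 1 each position. The shift increases by 1 at each position, starting from +0: 0, 1, 2, ….
Reversing it on npxhp: n−0=n, p−1=o, x−2=v, h−3=e, p−4=l.

novel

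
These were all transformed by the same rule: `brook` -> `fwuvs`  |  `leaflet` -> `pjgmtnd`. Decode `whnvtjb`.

In brook: b→f is +4, r→w is +5, o→u is +6, o→v is +7 — the shift increases by 1 each position. The shift increases by 1 at each position, starting from +4: 4, 5, 6, ….
Undoing it on whnvtjb: w−4=s, h−5=c, n−6=h, v−7=o, t−8=l, j−9=a, b−10=r.

scholar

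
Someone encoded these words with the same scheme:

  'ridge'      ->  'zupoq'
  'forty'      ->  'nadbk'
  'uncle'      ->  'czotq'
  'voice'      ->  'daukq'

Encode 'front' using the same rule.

Shifts by position in ridge: pos 0: r→z (+8), pos 1: i→u (+12), pos 2: d→p (+12), pos 3: g→o (+8), pos 4: e→q (+12) — repeating every 3. The shifts repeat in a cycle of length 3: positions 0,1,… shift by +8, +12, +12, then the pattern repeats.
On front: f+8=n, r+12=d, o+12=a, n+8=v, t+12=f.

ndavf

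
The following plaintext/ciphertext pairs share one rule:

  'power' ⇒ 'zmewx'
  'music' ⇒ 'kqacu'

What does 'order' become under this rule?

zmlzw

The output letters match the input read backwards, each shifted +8: power reversed is rewop. Two steps: reverse the string, then apply a Caesar shift of +8.
Applying it to order: reverse → redro; then shift: r+8=z, e+8=m, d+8=l, r+8=z, o+8=w.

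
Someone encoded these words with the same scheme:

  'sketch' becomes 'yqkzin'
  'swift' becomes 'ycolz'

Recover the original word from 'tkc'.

new

Compare letters: s→y is +6, k→q is +6, e→k is +6 — a constant shift. It's a constant shift of +6 (ROT6).
Decoding tkc: t−6=n, k−6=e, c−6=w.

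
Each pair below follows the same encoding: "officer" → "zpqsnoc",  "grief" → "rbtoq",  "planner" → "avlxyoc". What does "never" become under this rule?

Shifts by position in officer: pos 0: o→z (+11), pos 1: f→p (+10), pos 2: f→q (+11), pos 3: i→s (+10) — repeating every 2. It's a Vigenère-style cipher with numeric key [11,10]: position i shifts by key[i mod 2].
Applying it to never: n+11=y, e+10=o, v+11=g, e+10=o, r+11=c.

yogoc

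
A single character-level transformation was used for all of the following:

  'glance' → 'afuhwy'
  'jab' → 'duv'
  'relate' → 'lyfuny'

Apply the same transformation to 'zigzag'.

Compare letters: g→a is +20, l→f is +20, a→u is +20 — a constant shift. This is a Caesar cipher with shift 20.
On zigzag: z+20=t, i+20=c, g+20=a, z+20=t, a+20=u, g+20=a.

tcatua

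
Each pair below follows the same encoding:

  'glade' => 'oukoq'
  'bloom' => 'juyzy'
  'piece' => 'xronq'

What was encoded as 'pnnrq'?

hedge

In glade: g→o is +8, l→u is +9, a→k is +10, d→o is +11 — the shift increases by 1 each position. Each letter shifts forward by (position + 8), i.e. 8, 9, 10, … — the shift grows by one for each successive letter.
Decoding pnnrq: p−8=h, n−9=e, n−10=d, r−11=g, q−12=e.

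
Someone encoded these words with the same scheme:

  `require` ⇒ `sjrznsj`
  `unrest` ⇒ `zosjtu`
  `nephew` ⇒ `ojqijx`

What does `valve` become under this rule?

The shift depends on letter class: consonant r→s is +1, but vowel e→j is +5. Two shifts are in play — +5 for a/e/i/o/u, +1 for every other letter.
On valve: v(cons)+1=w, a(vowel)+5=f, l(cons)+1=m, v(cons)+1=w, e(vowel)+5=j.

wfmwj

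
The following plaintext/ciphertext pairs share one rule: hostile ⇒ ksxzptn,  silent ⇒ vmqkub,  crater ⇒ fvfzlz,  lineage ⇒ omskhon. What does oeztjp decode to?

launch

In hostile: h→k is +3, o→s is +4, s→x is +5, t→z is +6 — the shift increases by 1 each position. Letter i (0-indexed) is shifted by i+3, so successive shifts are 3, 4, 5, ….
Decoding oeztjp: o−3=l, e−4=a, z−5=u, t−6=n, j−7=c, p−8=h.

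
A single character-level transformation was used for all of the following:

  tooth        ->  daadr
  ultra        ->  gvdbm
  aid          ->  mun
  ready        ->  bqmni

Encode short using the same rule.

The rule splits by letter class: vowels +12, consonants +10.
Applying it to short: s(cons)+10=c, h(cons)+10=r, o(vowel)+12=a, r(cons)+10=b, t(cons)+10=d.

crabd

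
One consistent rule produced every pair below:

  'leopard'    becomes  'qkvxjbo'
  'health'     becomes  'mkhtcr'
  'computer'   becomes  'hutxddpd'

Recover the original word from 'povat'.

Each letter shifts forward by (position + 5), i.e. 5, 6, 7, … — the shift grows by one for each successive letter.
Decoding povat: p−5=k, o−6=i, v−7=o, a−8=s, t−9=k.

kiosk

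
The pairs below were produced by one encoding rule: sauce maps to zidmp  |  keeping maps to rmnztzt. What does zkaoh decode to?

In sauce: s→z is +7, a→i is +8, u→d is +9, c→m is +10 — the shift increases by 1 each position. Each letter shifts forward by (position + 7), i.e. 7, 8, 9, … — the shift grows by one for each successive letter.
Undoing it on zkaoh: z−7=s, k−8=c, a−9=r, o−10=e, h−11=w.

screw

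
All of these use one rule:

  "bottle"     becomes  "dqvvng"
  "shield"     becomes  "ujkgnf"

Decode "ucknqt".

sailor

Compare letters: b→d is +2, o→q is +2, t→v is +2 — a constant shift. Each letter is shifted forward by 2 in the alphabet (a Caesar shift of +2).
Undoing it on ucknqt: u−2=s, c−2=a, k−2=i, n−2=l, q−2=o, t−2=r.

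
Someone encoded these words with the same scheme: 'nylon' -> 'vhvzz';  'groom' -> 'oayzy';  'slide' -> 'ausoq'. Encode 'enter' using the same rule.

Each letter shifts forward by (position + 8), i.e. 8, 9, 10, … — the shift grows by one for each successive letter.
For enter: e+8=m, n+9=w, t+10=d, e+11=p, r+12=d.

mwdpd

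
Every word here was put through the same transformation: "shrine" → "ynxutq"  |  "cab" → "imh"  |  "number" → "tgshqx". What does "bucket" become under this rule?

Two shifts are in play — +12 for a/e/i/o/u, +6 for every other letter.
Applying it to bucket: b(cons)+6=h, u(vowel)+12=g, c(cons)+6=i, k(cons)+6=q, e(vowel)+12=q, t(cons)+6=z.

hgiqqz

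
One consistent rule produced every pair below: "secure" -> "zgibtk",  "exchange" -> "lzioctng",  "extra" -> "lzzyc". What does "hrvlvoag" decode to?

Shifts by position in secure: pos 0: s→z (+7), pos 1: e→g (+2), pos 2: c→i (+6), pos 3: u→b (+7), pos 4: r→t (+2), pos 5: e→k (+6) — repeating every 3. A repeating key of period 3 is used — shifts +7, +2, +6 over and over.
Decoding hrvlvoag: h−7=a, r−2=p, v−6=p, l−7=e, v−2=t, o−6=i, a−7=t, g−2=e.

appetite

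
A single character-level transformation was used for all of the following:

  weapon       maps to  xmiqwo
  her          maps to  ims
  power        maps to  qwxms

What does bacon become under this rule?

cidwo

The shift depends on letter class: consonant w→x is +1, but vowel e→m is +8. Two shifts are in play — +8 for a/e/i/o/u, +1 for every other letter.
On bacon: b(cons)+1=c, a(vowel)+8=i, c(cons)+1=d, o(vowel)+8=w, n(cons)+1=o.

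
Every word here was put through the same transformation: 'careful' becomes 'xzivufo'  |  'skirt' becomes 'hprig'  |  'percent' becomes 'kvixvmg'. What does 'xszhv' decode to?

chase

Each pair mirrors across the alphabet (c↔x, a↔z, r↔i): positions sum to 25. Each letter is replaced by its mirror in the alphabet: a↔z, b↔y, c↔x, and so on (the Atbash cipher).
Undoing it on xszhv: x↔c, s↔h, z↔a, h↔s, v↔e.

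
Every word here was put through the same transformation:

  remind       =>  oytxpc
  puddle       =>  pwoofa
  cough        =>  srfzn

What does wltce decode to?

trial

The output letters match the input read backwards, each shifted +11: remind reversed is dnimer. The word is reversed, then every letter is shifted forward by 11.
Undoing it on wltce: shift back: w−11=l, l−11=a, t−11=i, c−11=r, e−11=t → lairt; then reverse → trial.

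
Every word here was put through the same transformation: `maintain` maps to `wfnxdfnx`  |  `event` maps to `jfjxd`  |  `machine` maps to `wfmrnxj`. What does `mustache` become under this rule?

wzcdfmrj

The shift depends on letter class: consonant m→w is +10, but vowel a→f is +5. Two shifts are in play — +5 for a/e/i/o/u, +10 for every other letter.
For mustache: m(cons)+10=w, u(vowel)+5=z, s(cons)+10=c, t(cons)+10=d, a(vowel)+5=f, c(cons)+10=m, h(cons)+10=r, e(vowel)+5=j.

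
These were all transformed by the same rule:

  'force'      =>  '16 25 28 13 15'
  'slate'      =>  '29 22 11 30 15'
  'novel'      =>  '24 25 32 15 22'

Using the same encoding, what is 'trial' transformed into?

The number is (letter's place in the alphabet, a=1) + 10.
Applying it to trial: t=20→30, r=18→28, i=9→19, a=1→11, l=12→22.

30 28 19 11 22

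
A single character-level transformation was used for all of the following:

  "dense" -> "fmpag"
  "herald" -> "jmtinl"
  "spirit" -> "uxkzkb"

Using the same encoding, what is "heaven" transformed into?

jmcdgv

It's a Vigenère-style cipher with numeric key [2,8]: position i shifts by key[i mod 2].
On heaven: h+2=j, e+8=m, a+2=c, v+8=d, e+2=g, n+8=v.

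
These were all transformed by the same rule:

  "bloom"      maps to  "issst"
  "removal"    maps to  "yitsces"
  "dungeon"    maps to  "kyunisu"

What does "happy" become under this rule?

oewwf

Vowels shift forward by 4 and consonants shift forward by 7.
For happy: h(cons)+7=o, a(vowel)+4=e, p(cons)+7=w, p(cons)+7=w, y(cons)+7=f.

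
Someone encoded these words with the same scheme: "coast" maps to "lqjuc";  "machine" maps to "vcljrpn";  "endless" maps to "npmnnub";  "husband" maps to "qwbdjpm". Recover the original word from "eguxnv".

velvet

Shifts by position in coast: pos 0: c→l (+9), pos 1: o→q (+2), pos 2: a→j (+9), pos 3: s→u (+2) — repeating every 2. The shifts repeat in a cycle of length 2: positions 0,1,… shift by +9, +2, then the pattern repeats.
Undoing it on eguxnv: e−9=v, g−2=e, u−9=l, x−2=v, n−9=e, v−2=t.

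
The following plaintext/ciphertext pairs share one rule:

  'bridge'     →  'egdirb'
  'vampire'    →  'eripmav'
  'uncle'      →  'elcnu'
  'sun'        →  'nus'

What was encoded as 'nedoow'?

wooden

The output letters match the input read backwards: bridge reversed is egdirb. It's just the letters in reverse order.
Undoing it on nedoow: then reverse → wooden.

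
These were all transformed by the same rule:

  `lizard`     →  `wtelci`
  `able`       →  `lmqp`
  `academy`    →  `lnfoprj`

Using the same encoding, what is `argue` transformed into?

The shifts repeat in a cycle of length 3: positions 0,1,… shift by +11, +11, +5, then the pattern repeats.
On argue: a+11=l, r+11=c, g+5=l, u+11=f, e+11=p.

lclfp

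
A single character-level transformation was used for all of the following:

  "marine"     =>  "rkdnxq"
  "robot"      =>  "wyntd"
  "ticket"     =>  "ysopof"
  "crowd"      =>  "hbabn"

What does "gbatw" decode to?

broom

Shifts by position in marine: pos 0: m→r (+5), pos 1: a→k (+10), pos 2: r→d (+12), pos 3: i→n (+5), pos 4: n→x (+10), pos 5: e→q (+12) — repeating every 3. It's a Vigenère-style cipher with numeric key [5,10,12]: position i shifts by key[i mod 3].
Decoding gbatw: g−5=b, b−10=r, a−12=o, t−5=o, w−10=m.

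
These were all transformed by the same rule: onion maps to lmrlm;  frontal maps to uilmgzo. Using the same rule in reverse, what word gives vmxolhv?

enclose

Each pair mirrors across the alphabet (o↔l, n↔m, i↔r): positions sum to 25. Letters are reflected about the middle of the alphabet (position → 25−position): Atbash.
Decoding vmxolhv: v↔e, m↔n, x↔c, o↔l, l↔o, h↔s, v↔e.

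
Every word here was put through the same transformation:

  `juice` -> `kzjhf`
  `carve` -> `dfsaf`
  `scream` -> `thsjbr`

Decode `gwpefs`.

frozen

The shifts repeat in a cycle of length 2: positions 0,1,… shift by +1, +5, then the pattern repeats.
Decoding gwpefs: g−1=f, w−5=r, p−1=o, e−5=z, f−1=e, s−5=n.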